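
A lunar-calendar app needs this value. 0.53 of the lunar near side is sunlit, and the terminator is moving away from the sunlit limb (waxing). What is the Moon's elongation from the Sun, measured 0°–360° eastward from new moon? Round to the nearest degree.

93°

cos θ = 1 − 2f = -0.060, giving a principal value of 93.4°.
The Moon is waxing (0°–180°), so θ = 93.4° directly.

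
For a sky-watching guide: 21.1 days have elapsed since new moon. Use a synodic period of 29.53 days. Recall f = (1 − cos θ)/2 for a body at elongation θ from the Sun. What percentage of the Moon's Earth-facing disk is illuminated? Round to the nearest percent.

61%

Phase angle: θ = 360°·(21.1 d)/(29.53 d) = 257.2°.
With cos θ = (-0.221), the lit fraction is (1 − (-0.221))/2 ≈ 0.611, so 61%.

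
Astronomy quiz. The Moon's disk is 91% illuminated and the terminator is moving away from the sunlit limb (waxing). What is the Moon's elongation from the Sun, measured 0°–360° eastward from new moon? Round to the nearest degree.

From f = (1 − cos θ)/2: cos θ = 1 − 2×0.91 = -0.820; arccos → 145.1°.
The Moon is waxing (0°–180°), so θ = 145.1° directly.

145°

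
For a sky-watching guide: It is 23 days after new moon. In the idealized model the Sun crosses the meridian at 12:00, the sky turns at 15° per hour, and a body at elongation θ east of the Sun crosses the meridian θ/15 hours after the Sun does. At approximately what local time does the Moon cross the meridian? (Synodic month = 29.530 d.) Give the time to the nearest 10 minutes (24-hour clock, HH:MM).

06:40

The Moon has covered 23/29.530 of its cycle, so θ ≈ 360° × 23/29.530 = 280.4°.
At 15° of sky rotation per hour, 280.4° corresponds to a 18.69 h lag.
12:00 + 18.693 h ≈ 06:42 → 06:40 to the nearest ten minutes.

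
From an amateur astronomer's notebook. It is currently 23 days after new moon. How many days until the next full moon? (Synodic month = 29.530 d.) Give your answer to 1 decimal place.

Full moon is 0.5 of the way through the cycle: age 0.5 × 29.530 = 14.765 d.
This lunation's full moon (14.765 d) has passed, so add one period: 44.295 − 23 = 21.295 days.

21.3 days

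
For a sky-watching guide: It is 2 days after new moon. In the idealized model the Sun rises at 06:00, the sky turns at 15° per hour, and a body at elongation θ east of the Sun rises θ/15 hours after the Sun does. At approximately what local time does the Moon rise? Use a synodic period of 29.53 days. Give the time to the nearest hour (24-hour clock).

The Moon has covered 2/29.53 of its cycle, so θ ≈ 360° × 2/29.53 = 24.4°.
Delay after the Sun = 24.4° / (15°/h) ≈ 1.63 h.
06:00 + 1.63 h ≈ 07:38 → 08:00 to the nearest hour.

08:00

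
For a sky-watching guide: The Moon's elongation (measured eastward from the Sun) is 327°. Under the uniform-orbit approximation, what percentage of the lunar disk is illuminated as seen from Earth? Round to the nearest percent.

8%

f = (1 − cos 327°)/2 = (1 − 0.839)/2 ≈ 0.081, i.e. 8%.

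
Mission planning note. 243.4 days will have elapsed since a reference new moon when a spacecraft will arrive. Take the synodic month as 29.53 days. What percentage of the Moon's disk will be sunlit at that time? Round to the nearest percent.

48%

Reduce mod P: 243.4 − 8×29.53 = 7.16 d into the current lunation.
Phase angle: θ = 360°·(7.16 d)/(29.53 d) = 87.3°.
With cos θ = 0.047, the lit fraction is (1 − 0.047)/2 ≈ 0.476, so 48%.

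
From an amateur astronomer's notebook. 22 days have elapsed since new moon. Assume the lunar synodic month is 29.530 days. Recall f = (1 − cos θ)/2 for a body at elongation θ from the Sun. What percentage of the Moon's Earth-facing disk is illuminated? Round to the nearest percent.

Elongation θ = 360° × 22/29.530 ≈ 268.2°.
cos 268.2° = (-0.031), so f = (1 − (-0.031))/2 = 0.516, so 52%.

52%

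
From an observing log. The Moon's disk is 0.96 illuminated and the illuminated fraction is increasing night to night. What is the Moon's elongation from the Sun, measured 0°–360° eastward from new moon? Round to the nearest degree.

157°

cos θ = 1 − 2f = -0.920, giving a principal value of 156.9°.
Waxing ⇒ before full, so θ = 156.9°.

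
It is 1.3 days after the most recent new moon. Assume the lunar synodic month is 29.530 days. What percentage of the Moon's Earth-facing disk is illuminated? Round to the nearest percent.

The Moon has covered 1.3/29.530 of its cycle, so θ ≈ 360° × 1.3/29.530 = 15.8°.
cos 15.8° = 0.962, so f = (1 − 0.962)/2 = 0.019, so 2%.

2%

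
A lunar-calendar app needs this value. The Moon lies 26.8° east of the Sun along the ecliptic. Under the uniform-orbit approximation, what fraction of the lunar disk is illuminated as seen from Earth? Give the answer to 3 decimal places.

0.054

f = (1 − cos 26.8°)/2 = (1 − 0.893)/2 ≈ 0.054.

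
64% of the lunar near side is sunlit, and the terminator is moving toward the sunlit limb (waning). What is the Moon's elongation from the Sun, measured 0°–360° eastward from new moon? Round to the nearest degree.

Invert f = (1 − cos θ)/2 to get cos θ = 1 − 2(0.64) = -0.280, hence θ₀ = arccos -0.280 = 106.3°.
Waning ⇒ past full, so θ = 360° − 106.3° = 253.7°.

254°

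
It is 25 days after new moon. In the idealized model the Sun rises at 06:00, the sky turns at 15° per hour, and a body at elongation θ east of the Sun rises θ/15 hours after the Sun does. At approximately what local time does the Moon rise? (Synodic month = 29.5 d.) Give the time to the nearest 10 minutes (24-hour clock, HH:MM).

02:20

Elongation θ = 360° × 25/29.5 ≈ 305.1°.
Delay after the Sun = 305.1° / (15°/h) ≈ 20.34 h.
06:00 + 20.339 h ≈ 02:20 → 02:20 to the nearest ten minutes.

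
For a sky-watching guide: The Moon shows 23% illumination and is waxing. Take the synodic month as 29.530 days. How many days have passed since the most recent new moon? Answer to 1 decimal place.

4.7 days

cos θ = 1 − 2f = 0.540, giving a principal value of 57.3°.
Before full moon the principal value applies: θ = 57.3°.
That fraction of the synodic month is 57.3/360 × 29.530 d ≈ 4.70 d.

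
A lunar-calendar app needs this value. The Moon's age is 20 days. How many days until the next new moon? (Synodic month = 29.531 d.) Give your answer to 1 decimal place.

9.5 days

One full lunation from the last new moon is 29.531 d; remaining = 29.531 − 20 = 9.531 d.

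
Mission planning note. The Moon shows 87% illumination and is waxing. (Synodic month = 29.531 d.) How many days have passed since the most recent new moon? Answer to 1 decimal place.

Invert f = (1 − cos θ)/2 to get cos θ = 1 − 2(0.87) = -0.740, hence θ₀ = arccos -0.740 = 137.7°.
Before full moon the principal value applies: θ = 137.7°.
That fraction of the synodic month is 137.7/360 × 29.531 d ≈ 11.30 d.

11.3 days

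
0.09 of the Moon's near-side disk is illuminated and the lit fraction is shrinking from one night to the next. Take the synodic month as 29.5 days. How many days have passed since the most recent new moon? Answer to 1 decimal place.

From f = (1 − cos θ)/2: cos θ = 1 − 2×0.09 = 0.820; arccos → 34.9°.
Since the Moon is past full (waning), take the reflex angle: θ = 360° − 34.9° = 325.1°.
Age = 29.5 × 325.1°/360° ≈ 26.64 days.

26.6 days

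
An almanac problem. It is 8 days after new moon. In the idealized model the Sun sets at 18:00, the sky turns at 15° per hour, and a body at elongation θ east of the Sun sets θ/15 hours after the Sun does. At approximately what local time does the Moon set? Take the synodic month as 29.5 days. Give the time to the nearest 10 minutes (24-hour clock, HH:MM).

Elongation θ = 360° × 8/29.5 ≈ 97.6°.
The Moon trails the Sun by θ/15 = 97.6/15 ≈ 6.51 hours.
18:00 + 6.508 h ≈ 00:31 → 00:30 to the nearest ten minutes.

00:30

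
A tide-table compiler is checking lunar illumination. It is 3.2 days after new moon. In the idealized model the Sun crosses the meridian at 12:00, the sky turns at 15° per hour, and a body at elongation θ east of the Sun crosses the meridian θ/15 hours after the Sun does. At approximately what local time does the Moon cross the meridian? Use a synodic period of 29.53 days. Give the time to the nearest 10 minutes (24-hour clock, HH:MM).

Phase angle: θ = 360°·(3.2 d)/(29.53 d) = 39.0°.
Delay after the Sun = 39.0° / (15°/h) ≈ 2.60 h.
12:00 + 2.601 h ≈ 14:36 → 14:40 to the nearest ten minutes.

14:40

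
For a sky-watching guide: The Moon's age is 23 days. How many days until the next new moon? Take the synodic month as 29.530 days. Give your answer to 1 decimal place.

6.5 days

The next new moon completes the synodic month: 29.530 − 23 = 6.530 days.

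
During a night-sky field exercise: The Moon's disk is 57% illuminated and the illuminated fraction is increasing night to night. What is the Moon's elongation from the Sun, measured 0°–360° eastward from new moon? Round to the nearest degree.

cos θ = 1 − 2f = -0.140, giving a principal value of 98.0°.
Before full moon the principal value applies: θ = 98.0°.

98°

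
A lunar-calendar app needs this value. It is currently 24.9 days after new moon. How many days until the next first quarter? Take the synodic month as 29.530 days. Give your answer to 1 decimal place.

12.0 days

First quarter occurs at elongation 90°, i.e. at age 29.530 × 90/360 = 7.383 d.
Already past this cycle's first quarter; the next is at 7.383 + 29.530 = 36.913 d, so 36.913 − 24.9 = 12.013 days.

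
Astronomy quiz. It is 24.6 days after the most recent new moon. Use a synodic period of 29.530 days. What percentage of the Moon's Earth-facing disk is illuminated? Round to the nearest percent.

25%

The Moon has covered 24.6/29.530 of its cycle, so θ ≈ 360° × 24.6/29.530 = 299.9°.
cos 299.9° = 0.498, so f = (1 − 0.498)/2 = 0.251, so 25%.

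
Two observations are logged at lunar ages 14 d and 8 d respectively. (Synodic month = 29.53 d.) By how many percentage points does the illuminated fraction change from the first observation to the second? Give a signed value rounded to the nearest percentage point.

-43 pp

First observation: θ = 360°·14/29.53 = 170.7°, so f = 0.993.
Second observation: θ = 97.5°, f = 0.566.
Δf = 0.566 − 0.993 = -0.428, i.e. -43 pp.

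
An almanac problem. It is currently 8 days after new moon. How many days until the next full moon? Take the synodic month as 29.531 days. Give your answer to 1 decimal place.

6.8 days

Full moon is 0.5 of the way through the cycle: age 0.5 × 29.531 = 14.765 d.
That is 14.765 − 8 = 6.765 days ahead.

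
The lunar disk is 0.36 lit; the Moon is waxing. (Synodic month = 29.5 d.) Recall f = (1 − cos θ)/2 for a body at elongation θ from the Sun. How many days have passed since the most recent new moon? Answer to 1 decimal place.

Invert f = (1 − cos θ)/2 to get cos θ = 1 − 2(0.36) = 0.280, hence θ₀ = arccos 0.280 = 73.7°.
Before full moon the principal value applies: θ = 73.7°.
That fraction of the synodic month is 73.7/360 × 29.5 d ≈ 6.04 d.

6.0 days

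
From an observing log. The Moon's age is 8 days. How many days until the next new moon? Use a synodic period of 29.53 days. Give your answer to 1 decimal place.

The next new moon completes the synodic month: 29.53 − 8 = 21.530 days.

21.5 days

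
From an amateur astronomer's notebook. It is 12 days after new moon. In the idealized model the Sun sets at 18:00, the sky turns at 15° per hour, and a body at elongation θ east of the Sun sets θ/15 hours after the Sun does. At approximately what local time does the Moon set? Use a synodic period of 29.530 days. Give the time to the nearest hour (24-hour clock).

04:00

Elongation θ = 360° × 12/29.530 ≈ 146.3°.
Delay after the Sun = 146.3° / (15°/h) ≈ 9.75 h.
18:00 + 9.75 h ≈ 03:45 → 04:00 to the nearest hour.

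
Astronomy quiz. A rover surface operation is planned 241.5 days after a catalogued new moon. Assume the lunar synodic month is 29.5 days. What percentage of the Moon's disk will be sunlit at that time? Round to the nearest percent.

241.5 d spans 8 complete synodic months (8 × 29.5 = 236.00 d) plus 5.50 d.
Elongation θ = 360° × 5.50/29.5 ≈ 67.1°.
With cos θ = 0.389, the lit fraction is (1 − 0.389)/2 ≈ 0.306, so 31%.

31%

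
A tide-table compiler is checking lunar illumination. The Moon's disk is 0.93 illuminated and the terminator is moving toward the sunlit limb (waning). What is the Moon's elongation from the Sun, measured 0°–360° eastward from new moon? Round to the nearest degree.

211°

Invert f = (1 − cos θ)/2 to get cos θ = 1 − 2(0.93) = -0.860, hence θ₀ = arccos -0.860 = 149.3°.
Since the Moon is past full (waning), take the reflex angle: θ = 360° − 149.3° = 210.7°.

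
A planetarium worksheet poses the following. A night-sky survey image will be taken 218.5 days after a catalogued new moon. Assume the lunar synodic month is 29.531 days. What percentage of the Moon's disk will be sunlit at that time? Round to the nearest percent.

90%

Reduce mod P: 218.5 − 7×29.531 = 11.78 d into the current lunation.
Phase angle: θ = 360°·(11.78 d)/(29.531 d) = 143.6°.
With cos θ = (-0.805), the lit fraction is (1 − (-0.805))/2 ≈ 0.903, so 90%.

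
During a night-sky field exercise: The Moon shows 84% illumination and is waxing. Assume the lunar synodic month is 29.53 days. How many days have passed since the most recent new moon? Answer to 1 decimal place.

10.9 days

cos θ = 1 − 2f = -0.680, giving a principal value of 132.8°.
The Moon is waxing (0°–180°), so θ = 132.8° directly.
That fraction of the synodic month is 132.8/360 × 29.53 d ≈ 10.90 d.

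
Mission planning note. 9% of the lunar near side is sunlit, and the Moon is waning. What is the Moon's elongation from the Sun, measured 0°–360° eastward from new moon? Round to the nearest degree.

From f = (1 − cos θ)/2: cos θ = 1 − 2×0.09 = 0.820; arccos → 34.9°.
A waning Moon lies in 180°–360°, so θ = 360° − 34.9° = 325.1°.

325°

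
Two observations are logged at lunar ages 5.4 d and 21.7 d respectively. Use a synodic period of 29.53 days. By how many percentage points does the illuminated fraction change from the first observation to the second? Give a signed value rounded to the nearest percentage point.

+25 pp

θ₁ = 360° × 5.4/29.53 = 65.8°, f₁ = (1 − cos θ₁)/2 = 0.295.
θ₂ = 360° × 21.7/29.53 = 264.5°, f₂ = (1 − cos θ₂)/2 = 0.548.
Change = f₂ − f₁ = +0.252 → +25 percentage points.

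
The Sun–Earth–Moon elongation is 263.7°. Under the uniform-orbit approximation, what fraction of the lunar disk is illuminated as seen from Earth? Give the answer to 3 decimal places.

0.555

Half-versine of 263.7°: (1 − (-0.110))/2 = 0.555.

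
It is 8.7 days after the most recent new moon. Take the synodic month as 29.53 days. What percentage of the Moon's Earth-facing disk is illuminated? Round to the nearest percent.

Elongation θ = 360° × 8.7/29.53 ≈ 106.1°.
Illuminated fraction = (1 − cos 106.1°)/2 = (1 − (-0.277))/2 ≈ 0.638, so 64%.

64%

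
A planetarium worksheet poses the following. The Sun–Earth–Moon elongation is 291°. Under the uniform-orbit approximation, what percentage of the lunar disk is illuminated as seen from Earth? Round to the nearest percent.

Half-versine of 291°: (1 − 0.358)/2 = 0.321, i.e. 32%.

32%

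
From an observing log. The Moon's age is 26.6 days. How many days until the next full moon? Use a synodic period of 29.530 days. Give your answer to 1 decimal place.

Full moon occurs at elongation 180°, i.e. at age 29.530 × 180/360 = 14.765 d.
Already past this cycle's full moon; the next is at 14.765 + 29.530 = 44.295 d, so 44.295 − 26.6 = 17.695 days.

17.7 days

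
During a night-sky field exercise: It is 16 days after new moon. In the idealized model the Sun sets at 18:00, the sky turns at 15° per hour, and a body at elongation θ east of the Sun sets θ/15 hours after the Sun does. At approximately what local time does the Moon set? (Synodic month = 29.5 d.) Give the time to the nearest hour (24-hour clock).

Elongation θ = 360° × 16/29.5 ≈ 195.3°.
The Moon trails the Sun by θ/15 = 195.3/15 ≈ 13.02 hours.
18:00 + 13.02 h ≈ 07:01 → 07:00 to the nearest hour.

07:00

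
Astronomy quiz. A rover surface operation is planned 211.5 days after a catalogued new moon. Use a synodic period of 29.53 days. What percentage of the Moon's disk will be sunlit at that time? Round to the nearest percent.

24%

211.5 d spans 7 complete synodic months (7 × 29.53 = 206.71 d) plus 4.79 d.
Phase angle: θ = 360°·(4.79 d)/(29.53 d) = 58.4°.
With cos θ = 0.524, the lit fraction is (1 − 0.524)/2 ≈ 0.238, so 24%.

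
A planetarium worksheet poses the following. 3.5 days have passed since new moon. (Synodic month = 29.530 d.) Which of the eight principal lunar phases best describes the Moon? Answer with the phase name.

θ ≈ 360° × 3.5/29.530 = 43°, which falls in the waxing crescent sector.

waxing crescent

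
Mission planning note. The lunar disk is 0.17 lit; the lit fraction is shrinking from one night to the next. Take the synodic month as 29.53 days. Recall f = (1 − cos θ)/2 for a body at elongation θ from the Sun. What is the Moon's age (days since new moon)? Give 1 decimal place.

From f = (1 − cos θ)/2: cos θ = 1 − 2×0.17 = 0.660; arccos → 48.7°.
Since the Moon is past full (waning), take the reflex angle: θ = 360° − 48.7° = 311.3°.
Age = 29.53 × 311.3°/360° ≈ 25.54 days.

25.5 days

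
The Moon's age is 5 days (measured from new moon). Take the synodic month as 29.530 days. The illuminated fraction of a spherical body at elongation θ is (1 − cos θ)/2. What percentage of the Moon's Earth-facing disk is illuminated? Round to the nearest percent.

Elongation θ = 360° × 5/29.530 ≈ 61.0°.
cos 61.0° = 0.485, so f = (1 − 0.485)/2 = 0.257, so 26%.

26%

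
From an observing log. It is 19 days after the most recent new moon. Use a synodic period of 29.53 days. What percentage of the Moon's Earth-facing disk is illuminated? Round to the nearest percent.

81%

Elongation θ = 360° × 19/29.53 ≈ 231.6°.
With cos θ = (-0.621), the lit fraction is (1 − (-0.621))/2 ≈ 0.810, so 81%.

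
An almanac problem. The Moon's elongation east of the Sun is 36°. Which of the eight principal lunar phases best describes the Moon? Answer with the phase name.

36° lies in the waxing crescent sector of the 8-phase cycle.

waxing crescent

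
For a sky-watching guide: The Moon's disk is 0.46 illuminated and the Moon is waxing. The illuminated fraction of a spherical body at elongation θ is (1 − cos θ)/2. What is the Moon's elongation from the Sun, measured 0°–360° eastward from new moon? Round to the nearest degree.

From f = (1 − cos θ)/2: cos θ = 1 − 2×0.46 = 0.080; arccos → 85.4°.
The Moon is waxing (0°–180°), so θ = 85.4° directly.

85°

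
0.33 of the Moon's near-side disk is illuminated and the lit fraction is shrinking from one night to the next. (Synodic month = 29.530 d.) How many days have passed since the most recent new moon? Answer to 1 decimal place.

23.8 days

From f = (1 − cos θ)/2: cos θ = 1 − 2×0.33 = 0.340; arccos → 70.1°.
Waning ⇒ past full, so θ = 360° − 70.1° = 289.9°.
Age = 29.530 × 289.9°/360° ≈ 23.78 days.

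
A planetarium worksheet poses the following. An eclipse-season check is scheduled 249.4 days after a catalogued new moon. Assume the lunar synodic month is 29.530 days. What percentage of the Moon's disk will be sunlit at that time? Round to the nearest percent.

249.4 d spans 8 complete synodic months (8 × 29.530 = 236.24 d) plus 13.16 d.
Phase angle: θ = 360°·(13.16 d)/(29.530 d) = 160.4°.
Illuminated fraction = (1 − cos 160.4°)/2 = (1 − (-0.942))/2 ≈ 0.971, so 97%.

97%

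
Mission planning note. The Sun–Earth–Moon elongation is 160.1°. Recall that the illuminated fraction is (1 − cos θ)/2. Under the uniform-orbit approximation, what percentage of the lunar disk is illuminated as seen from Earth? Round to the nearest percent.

cos 160.1° = (-0.940), so f = (1 − (-0.940))/2 = 0.970, i.e. 97%.

97%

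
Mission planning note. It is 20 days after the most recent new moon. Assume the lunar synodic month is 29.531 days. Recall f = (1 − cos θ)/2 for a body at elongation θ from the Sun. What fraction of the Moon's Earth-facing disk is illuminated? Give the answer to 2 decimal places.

Phase angle: θ = 360°·(20 d)/(29.531 d) = 243.8°.
cos 243.8° = (-0.441), so f = (1 − (-0.441))/2 = 0.721.

0.72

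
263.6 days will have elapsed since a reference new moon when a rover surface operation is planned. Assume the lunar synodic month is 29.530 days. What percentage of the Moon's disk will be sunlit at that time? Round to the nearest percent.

5%

263.6/29.530 = 8.927 lunations, so 8 complete cycles and 27.36 d into the next.
The Moon has covered 27.36/29.530 of its cycle, so θ ≈ 360° × 27.36/29.530 = 333.5°.
Illuminated fraction = (1 − cos 333.5°)/2 = (1 − 0.895)/2 ≈ 0.052, so 5%.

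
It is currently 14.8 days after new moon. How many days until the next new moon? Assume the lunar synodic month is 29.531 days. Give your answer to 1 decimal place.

14.7 days

One full lunation from the last new moon is 29.531 d; remaining = 29.531 − 14.8 = 14.731 d.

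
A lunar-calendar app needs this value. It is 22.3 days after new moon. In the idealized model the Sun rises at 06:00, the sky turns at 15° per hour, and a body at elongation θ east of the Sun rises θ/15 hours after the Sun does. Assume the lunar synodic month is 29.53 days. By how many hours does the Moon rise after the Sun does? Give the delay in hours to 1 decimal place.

The Moon has covered 22.3/29.53 of its cycle, so θ ≈ 360° × 22.3/29.53 = 271.9°.
The Moon trails the Sun by θ/15 = 271.9/15 ≈ 18.12 hours.
So the Moon rises 18.12 h after the Sun.

18.1 h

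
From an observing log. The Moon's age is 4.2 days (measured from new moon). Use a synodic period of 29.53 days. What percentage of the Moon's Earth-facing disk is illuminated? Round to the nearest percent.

Phase angle: θ = 360°·(4.2 d)/(29.53 d) = 51.2°.
Illuminated fraction = (1 − cos 51.2°)/2 = (1 − 0.627)/2 ≈ 0.187, so 19%.

19%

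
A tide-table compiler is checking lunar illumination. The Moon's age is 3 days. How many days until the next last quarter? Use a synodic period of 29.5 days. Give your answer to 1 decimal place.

Last quarter is 0.75 of the way through the cycle: age 0.75 × 29.5 = 22.125 d.
That is 22.125 − 3 = 19.125 days ahead.

19.1 days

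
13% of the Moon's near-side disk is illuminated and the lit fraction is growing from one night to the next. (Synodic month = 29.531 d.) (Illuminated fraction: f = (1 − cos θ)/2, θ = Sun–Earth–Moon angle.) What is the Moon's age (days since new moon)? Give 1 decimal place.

3.5 days

cos θ = 1 − 2f = 0.740, giving a principal value of 42.3°.
Waxing ⇒ before full, so θ = 42.3°.
Age = 29.531 × 42.3°/360° ≈ 3.47 days.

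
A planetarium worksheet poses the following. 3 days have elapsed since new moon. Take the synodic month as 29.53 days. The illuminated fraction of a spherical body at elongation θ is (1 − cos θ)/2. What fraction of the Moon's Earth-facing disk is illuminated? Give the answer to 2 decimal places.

0.10

The Moon has covered 3/29.53 of its cycle, so θ ≈ 360° × 3/29.53 = 36.6°.
Illuminated fraction = (1 − cos 36.6°)/2 = (1 − 0.803)/2 ≈ 0.098.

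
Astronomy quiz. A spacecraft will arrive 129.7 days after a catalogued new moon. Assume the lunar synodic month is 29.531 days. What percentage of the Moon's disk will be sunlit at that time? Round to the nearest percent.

89%

129.7/29.531 = 4.392 lunations, so 4 complete cycles and 11.58 d into the next.
Elongation θ = 360° × 11.58/29.531 ≈ 141.1°.
cos 141.1° = (-0.778), so f = (1 − (-0.778))/2 = 0.889, so 89%.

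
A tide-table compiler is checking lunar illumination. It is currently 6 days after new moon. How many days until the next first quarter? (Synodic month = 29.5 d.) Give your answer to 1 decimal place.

First quarter occurs at elongation 90°, i.e. at age 29.5 × 90/360 = 7.375 d.
That is 7.375 − 6 = 1.375 days ahead.

1.4 days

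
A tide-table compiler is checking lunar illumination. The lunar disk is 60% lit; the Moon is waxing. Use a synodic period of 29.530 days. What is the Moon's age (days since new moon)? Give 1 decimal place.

8.3 days

Invert f = (1 − cos θ)/2 to get cos θ = 1 − 2(0.60) = -0.200, hence θ₀ = arccos -0.200 = 101.5°.
Before full moon the principal value applies: θ = 101.5°.
That fraction of the synodic month is 101.5/360 × 29.530 d ≈ 8.33 d.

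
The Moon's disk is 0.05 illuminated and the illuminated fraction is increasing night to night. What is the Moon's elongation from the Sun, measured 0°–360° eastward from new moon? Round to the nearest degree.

cos θ = 1 − 2f = 0.900, giving a principal value of 25.8°.
Waxing ⇒ before full, so θ = 25.8°.

26°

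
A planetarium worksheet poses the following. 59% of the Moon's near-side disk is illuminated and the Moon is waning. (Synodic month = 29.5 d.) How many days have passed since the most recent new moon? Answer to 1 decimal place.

From f = (1 − cos θ)/2: cos θ = 1 − 2×0.59 = -0.180; arccos → 100.4°.
Since the Moon is past full (waning), take the reflex angle: θ = 360° − 100.4° = 259.6°.
At 360°/29.5 d per day, 259.6° corresponds to 21.28 days.

21.3 days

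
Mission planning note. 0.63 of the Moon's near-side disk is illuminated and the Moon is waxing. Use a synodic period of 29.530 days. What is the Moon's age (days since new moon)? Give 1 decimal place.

8.6 days

From f = (1 − cos θ)/2: cos θ = 1 − 2×0.63 = -0.260; arccos → 105.1°.
Before full moon the principal value applies: θ = 105.1°.
Age = 29.530 × 105.1°/360° ≈ 8.62 days.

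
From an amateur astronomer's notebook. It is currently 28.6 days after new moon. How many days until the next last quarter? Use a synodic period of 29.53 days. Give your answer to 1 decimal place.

23.1 days

Last quarter occurs at elongation 270°, i.e. at age 29.53 × 270/360 = 22.148 d.
This lunation's last quarter (22.148 d) has passed, so add one period: 51.678 − 28.6 = 23.078 days.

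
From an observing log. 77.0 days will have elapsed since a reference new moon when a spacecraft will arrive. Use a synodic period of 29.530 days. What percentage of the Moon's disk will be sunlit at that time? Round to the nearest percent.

77.0/29.530 = 2.608 lunations, so 2 complete cycles and 17.94 d into the next.
Elongation θ = 360° × 17.94/29.530 ≈ 218.7°.
Illuminated fraction = (1 − cos 218.7°)/2 = (1 − (-0.780))/2 ≈ 0.890, so 89%.

89%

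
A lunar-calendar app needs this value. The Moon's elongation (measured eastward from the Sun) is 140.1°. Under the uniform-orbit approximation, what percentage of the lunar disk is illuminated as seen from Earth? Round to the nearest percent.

88%

Half-versine of 140.1°: (1 − (-0.767))/2 = 0.884, i.e. 88%.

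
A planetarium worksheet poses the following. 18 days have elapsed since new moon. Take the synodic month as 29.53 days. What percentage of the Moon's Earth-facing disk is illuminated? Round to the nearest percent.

The Moon has covered 18/29.53 of its cycle, so θ ≈ 360° × 18/29.53 = 219.4°.
With cos θ = (-0.772), the lit fraction is (1 − (-0.772))/2 ≈ 0.886, so 89%.

89%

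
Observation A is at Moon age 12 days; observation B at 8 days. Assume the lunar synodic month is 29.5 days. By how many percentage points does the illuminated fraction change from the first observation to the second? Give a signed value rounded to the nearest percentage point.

First observation: θ = 360°·12/29.5 = 146.4°, so f = 0.917.
Second observation: θ = 97.6°, f = 0.566.
Δf = 0.566 − 0.917 = -0.350, i.e. -35 pp.

-35 percentage points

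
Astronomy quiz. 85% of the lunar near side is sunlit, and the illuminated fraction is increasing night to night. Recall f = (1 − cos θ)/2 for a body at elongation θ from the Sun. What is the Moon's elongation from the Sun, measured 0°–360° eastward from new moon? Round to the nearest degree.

134°

cos θ = 1 − 2f = -0.700, giving a principal value of 134.4°.
The Moon is waxing (0°–180°), so θ = 134.4° directly.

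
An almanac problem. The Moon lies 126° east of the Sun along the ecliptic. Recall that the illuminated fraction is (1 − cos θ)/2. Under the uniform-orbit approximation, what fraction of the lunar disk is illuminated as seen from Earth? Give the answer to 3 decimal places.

0.794

cos 126° = (-0.588), so f = (1 − (-0.588))/2 = 0.794.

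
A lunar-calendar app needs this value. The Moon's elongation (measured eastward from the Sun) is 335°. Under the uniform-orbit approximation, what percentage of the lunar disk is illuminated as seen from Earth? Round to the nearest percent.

cos 335° = 0.906, so f = (1 − 0.906)/2 = 0.047, i.e. 5%.

5%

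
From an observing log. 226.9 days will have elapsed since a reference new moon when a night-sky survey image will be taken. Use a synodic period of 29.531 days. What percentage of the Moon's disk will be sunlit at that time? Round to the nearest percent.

70%

Reduce mod P: 226.9 − 7×29.531 = 20.18 d into the current lunation.
The Moon has covered 20.18/29.531 of its cycle, so θ ≈ 360° × 20.18/29.531 = 246.0°.
Illuminated fraction = (1 − cos 246.0°)/2 = (1 − (-0.406))/2 ≈ 0.703, so 70%.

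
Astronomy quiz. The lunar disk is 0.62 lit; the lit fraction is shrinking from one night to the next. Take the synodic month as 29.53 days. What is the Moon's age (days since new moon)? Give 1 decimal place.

cos θ = 1 − 2f = -0.240, giving a principal value of 103.9°.
Waning ⇒ past full, so θ = 360° − 103.9° = 256.1°.
That fraction of the synodic month is 256.1/360 × 29.53 d ≈ 21.01 d.

21.0 days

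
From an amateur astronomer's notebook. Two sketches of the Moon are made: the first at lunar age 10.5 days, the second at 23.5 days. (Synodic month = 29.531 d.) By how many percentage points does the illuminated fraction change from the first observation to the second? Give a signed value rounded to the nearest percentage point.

First observation: θ = 360°·10.5/29.531 = 128.0°, so f = 0.808.
Second observation: θ = 286.5°, f = 0.358.
Δf = 0.358 − 0.808 = -0.450, i.e. -45 pp.

-45 percentage points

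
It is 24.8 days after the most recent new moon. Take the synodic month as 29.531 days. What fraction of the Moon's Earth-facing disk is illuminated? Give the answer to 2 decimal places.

The Moon has covered 24.8/29.531 of its cycle, so θ ≈ 360° × 24.8/29.531 = 302.3°.
With cos θ = 0.535, the lit fraction is (1 − 0.535)/2 ≈ 0.233.

0.23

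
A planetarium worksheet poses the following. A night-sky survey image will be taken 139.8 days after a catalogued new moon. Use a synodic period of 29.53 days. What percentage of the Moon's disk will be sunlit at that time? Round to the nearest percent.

55%

139.8/29.53 = 4.734 lunations, so 4 complete cycles and 21.68 d into the next.
The Moon has covered 21.68/29.53 of its cycle, so θ ≈ 360° × 21.68/29.53 = 264.3°.
With cos θ = (-0.099), the lit fraction is (1 − (-0.099))/2 ≈ 0.550, so 55%.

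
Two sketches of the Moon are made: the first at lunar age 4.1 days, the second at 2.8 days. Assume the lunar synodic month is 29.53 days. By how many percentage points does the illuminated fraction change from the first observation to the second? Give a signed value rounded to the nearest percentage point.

-9 percentage points

First observation: θ = 360°·4.1/29.53 = 50.0°, so f = 0.178.
Second observation: θ = 34.1°, f = 0.086.
Δf = 0.086 − 0.178 = -0.092, i.e. -9 pp.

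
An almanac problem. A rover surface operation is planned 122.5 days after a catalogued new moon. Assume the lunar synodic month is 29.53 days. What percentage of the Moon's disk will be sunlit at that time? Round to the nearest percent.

20%

122.5/29.53 = 4.148 lunations, so 4 complete cycles and 4.38 d into the next.
Elongation θ = 360° × 4.38/29.53 ≈ 53.4°.
With cos θ = 0.596, the lit fraction is (1 − 0.596)/2 ≈ 0.202, so 20%.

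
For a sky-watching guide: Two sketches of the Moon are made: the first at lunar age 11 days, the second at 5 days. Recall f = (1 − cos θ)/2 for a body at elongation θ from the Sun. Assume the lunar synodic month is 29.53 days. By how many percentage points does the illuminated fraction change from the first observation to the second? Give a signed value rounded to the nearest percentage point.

First observation: θ = 360°·11/29.53 = 134.1°, so f = 0.848.
Second observation: θ = 61.0°, f = 0.257.
Δf = 0.257 − 0.848 = -0.591, i.e. -59 pp.

-59 pp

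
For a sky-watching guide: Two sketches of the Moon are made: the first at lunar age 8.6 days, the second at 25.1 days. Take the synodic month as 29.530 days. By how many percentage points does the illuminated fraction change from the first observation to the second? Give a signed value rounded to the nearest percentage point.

First observation: θ = 360°·8.6/29.530 = 104.8°, so f = 0.628.
Second observation: θ = 306.0°, f = 0.206.
Δf = 0.206 − 0.628 = -0.422, i.e. -42 pp.

-42 pp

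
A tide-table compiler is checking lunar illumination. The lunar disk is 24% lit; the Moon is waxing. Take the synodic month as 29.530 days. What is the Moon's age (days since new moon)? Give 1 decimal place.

4.8 days

From f = (1 − cos θ)/2: cos θ = 1 − 2×0.24 = 0.520; arccos → 58.7°.
Waxing ⇒ before full, so θ = 58.7°.
At 360°/29.530 d per day, 58.7° corresponds to 4.81 days.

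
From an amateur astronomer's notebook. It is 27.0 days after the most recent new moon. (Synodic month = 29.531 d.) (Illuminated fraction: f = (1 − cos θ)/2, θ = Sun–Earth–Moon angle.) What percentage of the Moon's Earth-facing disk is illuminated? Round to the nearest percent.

The Moon has covered 27.0/29.531 of its cycle, so θ ≈ 360° × 27.0/29.531 = 329.1°.
Illuminated fraction = (1 − cos 329.1°)/2 = (1 − 0.858)/2 ≈ 0.071, so 7%.

7%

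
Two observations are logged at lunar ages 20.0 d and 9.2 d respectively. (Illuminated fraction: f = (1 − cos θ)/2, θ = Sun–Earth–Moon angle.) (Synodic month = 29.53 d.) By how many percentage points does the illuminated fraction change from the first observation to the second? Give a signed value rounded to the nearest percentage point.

θ₁ = 360° × 20.0/29.53 = 243.8°, f₁ = (1 − cos θ₁)/2 = 0.721.
θ₂ = 360° × 9.2/29.53 = 112.2°, f₂ = (1 − cos θ₂)/2 = 0.689.
Change = f₂ − f₁ = -0.032 → -3 percentage points.

-3 pp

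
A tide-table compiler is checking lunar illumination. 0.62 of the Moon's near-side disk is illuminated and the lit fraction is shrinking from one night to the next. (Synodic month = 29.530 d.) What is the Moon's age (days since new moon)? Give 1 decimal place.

From f = (1 − cos θ)/2: cos θ = 1 − 2×0.62 = -0.240; arccos → 103.9°.
Since the Moon is past full (waning), take the reflex angle: θ = 360° − 103.9° = 256.1°.
At 360°/29.530 d per day, 256.1° corresponds to 21.01 days.

21.0 days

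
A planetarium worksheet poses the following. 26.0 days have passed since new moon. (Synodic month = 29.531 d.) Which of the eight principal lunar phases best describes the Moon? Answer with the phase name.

waning crescent

At 26.0/29.531 of the cycle, θ ≈ 317° — the waning crescent range.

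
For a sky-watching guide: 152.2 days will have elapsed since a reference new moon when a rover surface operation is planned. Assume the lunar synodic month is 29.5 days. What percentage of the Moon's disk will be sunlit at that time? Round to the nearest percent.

23%

152.2 d spans 5 complete synodic months (5 × 29.5 = 147.50 d) plus 4.70 d.
The Moon has covered 4.70/29.5 of its cycle, so θ ≈ 360° × 4.70/29.5 = 57.4°.
cos 57.4° = 0.539, so f = (1 − 0.539)/2 = 0.230, so 23%.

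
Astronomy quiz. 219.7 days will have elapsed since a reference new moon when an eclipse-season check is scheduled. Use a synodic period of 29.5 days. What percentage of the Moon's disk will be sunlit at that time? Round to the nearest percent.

97%

Reduce mod P: 219.7 − 7×29.5 = 13.20 d into the current lunation.
Elongation θ = 360° × 13.20/29.5 ≈ 161.1°.
With cos θ = (-0.946), the lit fraction is (1 − (-0.946))/2 ≈ 0.973, so 97%.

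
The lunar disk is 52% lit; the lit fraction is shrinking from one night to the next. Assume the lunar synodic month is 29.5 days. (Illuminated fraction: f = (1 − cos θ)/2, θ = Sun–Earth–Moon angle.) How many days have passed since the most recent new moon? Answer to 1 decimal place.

cos θ = 1 − 2f = -0.040, giving a principal value of 92.3°.
A waning Moon lies in 180°–360°, so θ = 360° − 92.3° = 267.7°.
Age = 29.5 × 267.7°/360° ≈ 21.94 days.

21.9 days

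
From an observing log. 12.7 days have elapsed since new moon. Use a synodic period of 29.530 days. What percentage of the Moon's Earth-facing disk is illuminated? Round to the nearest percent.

95%

Phase angle: θ = 360°·(12.7 d)/(29.530 d) = 154.8°.
With cos θ = (-0.905), the lit fraction is (1 − (-0.905))/2 ≈ 0.953, so 95%.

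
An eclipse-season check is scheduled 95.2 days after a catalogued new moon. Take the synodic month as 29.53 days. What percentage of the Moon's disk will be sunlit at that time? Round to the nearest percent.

42%

95.2/29.53 = 3.224 lunations, so 3 complete cycles and 6.61 d into the next.
Elongation θ = 360° × 6.61/29.53 ≈ 80.6°.
With cos θ = 0.164, the lit fraction is (1 − 0.164)/2 ≈ 0.418, so 42%.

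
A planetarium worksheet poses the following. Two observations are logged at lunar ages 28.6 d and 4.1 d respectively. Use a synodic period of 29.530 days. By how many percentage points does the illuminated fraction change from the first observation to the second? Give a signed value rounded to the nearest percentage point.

+17 percentage points

θ₁ = 360° × 28.6/29.530 = 348.7°, f₁ = (1 − cos θ₁)/2 = 0.010.
θ₂ = 360° × 4.1/29.530 = 50.0°, f₂ = (1 − cos θ₂)/2 = 0.178.
Change = f₂ − f₁ = +0.169 → +17 percentage points.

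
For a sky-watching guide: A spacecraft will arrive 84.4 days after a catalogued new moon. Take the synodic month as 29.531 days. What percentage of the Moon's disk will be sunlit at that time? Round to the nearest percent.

84.4/29.531 = 2.858 lunations, so 2 complete cycles and 25.34 d into the next.
The Moon has covered 25.34/29.531 of its cycle, so θ ≈ 360° × 25.34/29.531 = 308.9°.
cos 308.9° = 0.628, so f = (1 − 0.628)/2 = 0.186, so 19%.

19%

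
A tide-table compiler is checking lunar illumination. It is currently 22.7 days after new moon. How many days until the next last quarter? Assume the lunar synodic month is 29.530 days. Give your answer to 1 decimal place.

29.0 days

Last quarter is 0.75 of the way through the cycle: age 0.75 × 29.530 = 22.148 d.
Already past this cycle's last quarter; the next is at 22.148 + 29.530 = 51.678 d, so 51.678 − 22.7 = 28.978 days.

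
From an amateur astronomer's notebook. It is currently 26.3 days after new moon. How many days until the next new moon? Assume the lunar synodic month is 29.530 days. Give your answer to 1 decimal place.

3.2 days

The next new moon completes the synodic month: 29.530 − 26.3 = 3.230 days.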